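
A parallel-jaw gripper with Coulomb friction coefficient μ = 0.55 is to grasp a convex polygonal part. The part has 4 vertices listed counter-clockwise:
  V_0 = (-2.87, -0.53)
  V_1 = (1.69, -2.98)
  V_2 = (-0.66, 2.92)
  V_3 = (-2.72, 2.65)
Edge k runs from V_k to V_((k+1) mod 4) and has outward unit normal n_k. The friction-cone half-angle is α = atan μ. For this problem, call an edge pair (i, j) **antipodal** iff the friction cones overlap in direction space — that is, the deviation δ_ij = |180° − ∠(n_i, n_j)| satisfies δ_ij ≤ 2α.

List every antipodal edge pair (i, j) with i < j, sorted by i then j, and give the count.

count = 3; pairs: (0,1), (0,2), (1,3)

α = atan 0.55 = 28.81°;  2α = 57.62°
n_0 = (-0.4733, -0.8809)
n_1 = (+0.9290, +0.3700)
n_2 = (-0.1300, +0.9915)
n_3 = (-0.9989, +0.0471)
  (0,1): δ = 40.03°  ✓
  (0,2): δ = 35.72°  ✓
  (0,3): δ = 115.55°  ·
  (1,2): δ = 104.25°  ·
  (1,3): δ = 24.42°  ✓
  (2,3): δ = 100.17°  ·
antipodal pairs: 3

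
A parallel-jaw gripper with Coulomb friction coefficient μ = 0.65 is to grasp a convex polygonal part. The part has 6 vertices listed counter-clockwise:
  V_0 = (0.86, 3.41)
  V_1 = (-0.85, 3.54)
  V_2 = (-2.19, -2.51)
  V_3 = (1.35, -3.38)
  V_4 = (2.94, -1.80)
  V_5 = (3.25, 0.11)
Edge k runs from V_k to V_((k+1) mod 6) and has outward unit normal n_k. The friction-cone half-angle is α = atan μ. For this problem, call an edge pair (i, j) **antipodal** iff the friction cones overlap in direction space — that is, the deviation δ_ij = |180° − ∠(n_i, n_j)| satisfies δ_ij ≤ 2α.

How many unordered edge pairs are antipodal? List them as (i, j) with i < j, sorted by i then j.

count = 6; pairs: (0,2), (0,3), (1,3), (1,4), (1,5), (2,5)

α = atan 0.65 = 33.02°;  2α = 66.05°
n_0 = (+0.0758, +0.9971)
n_1 = (-0.9763, +0.2162)
n_2 = (-0.2387, -0.9711)
n_3 = (+0.7049, -0.7093)
n_4 = (+0.9871, -0.1602)
n_5 = (+0.8099, +0.5866)
  (0,1): δ = 98.14°  ·
  (0,2): δ = 9.46°  ✓
  (0,3): δ = 49.17°  ✓
  (0,4): δ = 85.13°  ·
  (0,5): δ = 130.26°  ·
  (1,2): δ = 91.32°  ·
  (1,3): δ = 32.69°  ✓
  (1,4): δ = 3.27°  ✓
  (1,5): δ = 48.40°  ✓
  (2,3): δ = 121.37°  ·
  (2,4): δ = 85.41°  ·
  (2,5): δ = 40.28°  ✓
  (3,4): δ = 144.04°  ·
  (3,5): δ = 98.91°  ·
  (4,5): δ = 134.87°  ·
antipodal pairs: 6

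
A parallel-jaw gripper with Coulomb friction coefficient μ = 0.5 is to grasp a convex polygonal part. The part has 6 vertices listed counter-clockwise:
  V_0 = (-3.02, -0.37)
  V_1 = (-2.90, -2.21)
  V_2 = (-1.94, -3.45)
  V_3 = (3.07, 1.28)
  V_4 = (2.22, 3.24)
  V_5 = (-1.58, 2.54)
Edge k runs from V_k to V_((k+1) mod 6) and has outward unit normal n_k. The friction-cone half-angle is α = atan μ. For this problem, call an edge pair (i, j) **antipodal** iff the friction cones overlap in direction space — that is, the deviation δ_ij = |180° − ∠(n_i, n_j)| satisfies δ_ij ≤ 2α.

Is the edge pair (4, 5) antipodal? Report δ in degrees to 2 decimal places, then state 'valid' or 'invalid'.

δ = 126.77°, invalid

α = atan 0.5 = 26.57°;  2α = 53.13°
edge 4: e_4 = (-3.80, -0.70);  n_4 = (-0.1812, +0.9835)
edge 5: e_5 = (-1.44, -2.91);  n_5 = (-0.8963, +0.4435)
∠(n_4, n_5) = 53.23°
δ = |180° − 53.23°| = 126.77°
126.77° > 2α = 53.13°  →  invalid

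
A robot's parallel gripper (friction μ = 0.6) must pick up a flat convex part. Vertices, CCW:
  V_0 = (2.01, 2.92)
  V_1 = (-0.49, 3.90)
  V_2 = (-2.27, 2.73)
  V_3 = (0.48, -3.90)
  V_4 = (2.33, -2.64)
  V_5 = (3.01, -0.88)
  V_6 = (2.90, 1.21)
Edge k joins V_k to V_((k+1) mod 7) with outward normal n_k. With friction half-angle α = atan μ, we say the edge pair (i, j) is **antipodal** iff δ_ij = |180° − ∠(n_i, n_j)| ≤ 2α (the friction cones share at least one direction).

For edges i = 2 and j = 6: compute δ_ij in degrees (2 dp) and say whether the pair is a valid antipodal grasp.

α = atan 0.6 = 30.96°;  2α = 61.93°
edge 2: e_2 = (+2.75, -6.63);  n_2 = (-0.9237, -0.3831)
edge 6: e_6 = (-0.89, +1.71);  n_6 = (+0.8870, +0.4617)
∠(n_2, n_6) = 175.03°
δ = |180° − 175.03°| = 4.97°
4.97° ≤ 2α = 61.93°  →  valid

δ = 4.97°, valid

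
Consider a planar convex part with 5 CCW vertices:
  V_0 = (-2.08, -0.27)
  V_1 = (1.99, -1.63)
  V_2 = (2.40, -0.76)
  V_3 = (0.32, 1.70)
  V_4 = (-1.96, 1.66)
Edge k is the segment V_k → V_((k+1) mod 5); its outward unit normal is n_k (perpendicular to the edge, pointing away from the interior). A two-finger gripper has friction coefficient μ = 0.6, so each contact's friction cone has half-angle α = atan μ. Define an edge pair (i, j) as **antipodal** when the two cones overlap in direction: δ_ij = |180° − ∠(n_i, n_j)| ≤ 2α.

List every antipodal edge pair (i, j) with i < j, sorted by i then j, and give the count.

α = atan 0.6 = 30.96°;  2α = 61.93°
n_0 = (-0.3169, -0.9485)
n_1 = (+0.9046, -0.4263)
n_2 = (+0.7636, +0.6457)
n_3 = (-0.0175, +0.9998)
n_4 = (-0.9981, +0.0621)
  (0,1): δ = 96.76°  ·
  (0,2): δ = 31.31°  ✓
  (0,3): δ = 19.48°  ✓
  (0,4): δ = 104.92°  ·
  (1,2): δ = 114.55°  ·
  (1,3): δ = 63.76°  ·
  (1,4): δ = 21.67°  ✓
  (2,3): δ = 129.21°  ·
  (2,4): δ = 43.77°  ✓
  (3,4): δ = 94.56°  ·
antipodal pairs: 4

count = 4; pairs: (0,2), (0,3), (1,4), (2,4)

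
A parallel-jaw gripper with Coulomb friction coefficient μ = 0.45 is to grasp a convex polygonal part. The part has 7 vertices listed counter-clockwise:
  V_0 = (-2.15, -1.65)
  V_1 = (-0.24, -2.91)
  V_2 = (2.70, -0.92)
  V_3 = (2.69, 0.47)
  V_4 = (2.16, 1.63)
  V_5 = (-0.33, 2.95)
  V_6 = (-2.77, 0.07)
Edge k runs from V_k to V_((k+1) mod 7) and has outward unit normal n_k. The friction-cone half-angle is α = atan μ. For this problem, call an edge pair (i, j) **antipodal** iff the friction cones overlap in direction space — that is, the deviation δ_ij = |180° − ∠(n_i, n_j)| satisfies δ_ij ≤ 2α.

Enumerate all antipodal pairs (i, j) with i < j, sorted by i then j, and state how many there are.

α = atan 0.45 = 24.23°;  2α = 48.46°
n_0 = (-0.5507, -0.8347)
n_1 = (+0.5605, -0.8281)
n_2 = (+1.0000, +0.0072)
n_3 = (+0.9096, +0.4156)
n_4 = (+0.4684, +0.8835)
n_5 = (-0.7630, +0.6464)
n_6 = (-0.9407, -0.3391)
  (0,1): δ = 112.49°  ·
  (0,2): δ = 56.18°  ·
  (0,3): δ = 32.03°  ✓
  (0,4): δ = 5.48°  ✓
  (0,5): δ = 83.14°  ·
  (0,6): δ = 143.23°  ·
  (1,2): δ = 123.68°  ·
  (1,3): δ = 99.54°  ·
  (1,4): δ = 62.02°  ·
  (1,5): δ = 15.64°  ✓
  (1,6): δ = 75.73°  ·
  (2,3): δ = 155.86°  ·
  (2,4): δ = 118.34°  ·
  (2,5): δ = 40.68°  ✓
  (2,6): δ = 19.41°  ✓
  (3,4): δ = 142.48°  ·
  (3,5): δ = 64.83°  ·
  (3,6): δ = 4.73°  ✓
  (4,5): δ = 102.34°  ·
  (4,6): δ = 42.25°  ✓
  (5,6): δ = 119.91°  ·
antipodal pairs: 7

count = 7; pairs: (0,3), (0,4), (1,5), (2,5), (2,6), (3,6), (4,6)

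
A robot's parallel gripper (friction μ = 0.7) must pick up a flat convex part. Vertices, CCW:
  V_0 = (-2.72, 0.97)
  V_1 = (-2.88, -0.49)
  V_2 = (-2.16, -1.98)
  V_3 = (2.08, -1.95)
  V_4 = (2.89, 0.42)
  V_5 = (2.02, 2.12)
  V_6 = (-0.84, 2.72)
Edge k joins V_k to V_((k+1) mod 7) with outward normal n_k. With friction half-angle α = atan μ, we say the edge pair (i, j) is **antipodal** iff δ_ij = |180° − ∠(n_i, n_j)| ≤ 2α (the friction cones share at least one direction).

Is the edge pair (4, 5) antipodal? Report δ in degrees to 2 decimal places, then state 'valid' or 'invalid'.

δ = 128.95°, invalid

α = atan 0.7 = 34.99°;  2α = 69.98°
edge 4: e_4 = (-0.87, +1.70);  n_4 = (+0.8902, +0.4556)
edge 5: e_5 = (-2.86, +0.60);  n_5 = (+0.2053, +0.9787)
∠(n_4, n_5) = 51.05°
δ = |180° − 51.05°| = 128.95°
128.95° > 2α = 69.98°  →  invalid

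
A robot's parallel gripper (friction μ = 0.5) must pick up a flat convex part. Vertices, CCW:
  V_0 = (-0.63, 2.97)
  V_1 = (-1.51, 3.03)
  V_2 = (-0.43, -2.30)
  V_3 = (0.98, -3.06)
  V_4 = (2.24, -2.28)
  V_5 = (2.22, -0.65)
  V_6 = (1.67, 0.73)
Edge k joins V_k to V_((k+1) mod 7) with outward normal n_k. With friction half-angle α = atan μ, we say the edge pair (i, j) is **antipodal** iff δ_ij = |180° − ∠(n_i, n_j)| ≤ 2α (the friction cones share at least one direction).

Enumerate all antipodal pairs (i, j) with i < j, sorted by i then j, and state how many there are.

count = 7; pairs: (0,2), (0,3), (1,4), (1,5), (1,6), (2,5), (2,6)

α = atan 0.5 = 26.57°;  2α = 53.13°
n_0 = (+0.0680, +0.9977)
n_1 = (-0.9801, -0.1986)
n_2 = (-0.4745, -0.8803)
n_3 = (+0.5264, -0.8503)
n_4 = (+0.9999, +0.0123)
n_5 = (+0.9289, +0.3702)
n_6 = (+0.6977, +0.7164)
  (0,1): δ = 74.64°  ·
  (0,2): δ = 24.42°  ✓
  (0,3): δ = 35.66°  ✓
  (0,4): δ = 94.60°  ·
  (0,5): δ = 115.63°  ·
  (0,6): δ = 139.66°  ·
  (1,2): δ = 129.78°  ·
  (1,3): δ = 69.70°  ·
  (1,4): δ = 10.75°  ✓
  (1,5): δ = 10.28°  ✓
  (1,6): δ = 34.30°  ✓
  (2,3): δ = 119.92°  ·
  (2,4): δ = 60.97°  ·
  (2,5): δ = 39.95°  ✓
  (2,6): δ = 15.92°  ✓
  (3,4): δ = 121.06°  ·
  (3,5): δ = 100.03°  ·
  (3,6): δ = 76.00°  ·
  (4,5): δ = 158.97°  ·
  (4,6): δ = 134.95°  ·
  (5,6): δ = 155.97°  ·
antipodal pairs: 7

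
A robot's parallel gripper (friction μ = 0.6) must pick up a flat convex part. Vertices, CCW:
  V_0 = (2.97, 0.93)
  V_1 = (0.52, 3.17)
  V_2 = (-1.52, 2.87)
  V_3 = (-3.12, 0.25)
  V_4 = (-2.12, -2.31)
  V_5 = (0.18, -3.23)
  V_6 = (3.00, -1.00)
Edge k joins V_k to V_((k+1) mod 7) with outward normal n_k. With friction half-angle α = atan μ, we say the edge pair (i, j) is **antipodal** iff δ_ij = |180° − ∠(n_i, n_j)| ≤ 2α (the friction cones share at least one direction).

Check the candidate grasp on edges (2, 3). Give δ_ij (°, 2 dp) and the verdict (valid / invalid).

δ = 127.25°, invalid

α = atan 0.6 = 30.96°;  2α = 61.93°
edge 2: e_2 = (-1.60, -2.62);  n_2 = (-0.8534, +0.5212)
edge 3: e_3 = (+1.00, -2.56);  n_3 = (-0.9315, -0.3639)
∠(n_2, n_3) = 52.75°
δ = |180° − 52.75°| = 127.25°
127.25° > 2α = 61.93°  →  invalid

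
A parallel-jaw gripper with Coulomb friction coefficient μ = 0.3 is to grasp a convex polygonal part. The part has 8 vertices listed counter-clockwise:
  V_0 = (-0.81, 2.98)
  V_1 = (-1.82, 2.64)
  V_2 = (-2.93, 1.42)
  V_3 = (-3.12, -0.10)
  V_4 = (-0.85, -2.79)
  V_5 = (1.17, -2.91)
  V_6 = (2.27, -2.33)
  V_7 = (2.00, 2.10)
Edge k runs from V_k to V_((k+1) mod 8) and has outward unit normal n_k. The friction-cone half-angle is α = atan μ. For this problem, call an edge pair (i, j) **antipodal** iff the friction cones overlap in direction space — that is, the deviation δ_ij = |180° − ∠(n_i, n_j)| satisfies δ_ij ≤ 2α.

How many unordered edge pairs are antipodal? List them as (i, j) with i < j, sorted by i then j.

count = 6; pairs: (0,4), (0,5), (1,5), (2,6), (3,7), (4,7)

α = atan 0.3 = 16.70°;  2α = 33.40°
n_0 = (-0.3190, +0.9477)
n_1 = (-0.7397, +0.6730)
n_2 = (-0.9923, +0.1240)
n_3 = (-0.7642, -0.6449)
n_4 = (-0.0593, -0.9982)
n_5 = (+0.4664, -0.8846)
n_6 = (+0.9981, +0.0608)
n_7 = (+0.2989, +0.9543)
  (0,1): δ = 150.90°  ·
  (0,2): δ = 115.73°  ·
  (0,3): δ = 68.45°  ·
  (0,4): δ = 22.00°  ✓
  (0,5): δ = 9.20°  ✓
  (0,6): δ = 74.88°  ·
  (0,7): δ = 144.01°  ·
  (1,2): δ = 144.83°  ·
  (1,3): δ = 97.54°  ·
  (1,4): δ = 51.10°  ·
  (1,5): δ = 19.90°  ✓
  (1,6): δ = 45.78°  ·
  (1,7): δ = 114.91°  ·
  (2,3): δ = 132.72°  ·
  (2,4): δ = 86.27°  ·
  (2,5): δ = 55.07°  ·
  (2,6): δ = 10.61°  ✓
  (2,7): δ = 79.74°  ·
  (3,4): δ = 133.56°  ·
  (3,5): δ = 102.36°  ·
  (3,6): δ = 36.67°  ·
  (3,7): δ = 32.45°  ✓
  (4,5): δ = 148.80°  ·
  (4,6): δ = 83.11°  ·
  (4,7): δ = 13.99°  ✓
  (5,6): δ = 114.31°  ·
  (5,7): δ = 45.19°  ·
  (6,7): δ = 110.88°  ·
antipodal pairs: 6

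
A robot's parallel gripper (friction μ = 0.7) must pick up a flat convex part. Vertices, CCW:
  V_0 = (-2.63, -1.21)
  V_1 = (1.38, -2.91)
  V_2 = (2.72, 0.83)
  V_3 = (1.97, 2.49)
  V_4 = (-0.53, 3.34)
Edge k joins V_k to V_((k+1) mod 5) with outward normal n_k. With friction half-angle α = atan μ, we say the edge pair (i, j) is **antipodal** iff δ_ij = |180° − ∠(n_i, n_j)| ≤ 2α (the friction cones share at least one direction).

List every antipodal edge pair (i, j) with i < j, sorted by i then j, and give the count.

α = atan 0.7 = 34.99°;  2α = 69.98°
n_0 = (-0.3903, -0.9207)
n_1 = (+0.9414, -0.3373)
n_2 = (+0.9113, +0.4117)
n_3 = (+0.3219, +0.9468)
n_4 = (-0.9080, +0.4191)
  (0,1): δ = 86.74°  ·
  (0,2): δ = 42.71°  ✓
  (0,3): δ = 4.20°  ✓
  (0,4): δ = 88.20°  ·
  (1,2): δ = 135.97°  ·
  (1,3): δ = 89.07°  ·
  (1,4): δ = 5.06°  ✓
  (2,3): δ = 133.09°  ·
  (2,4): δ = 49.09°  ✓
  (3,4): δ = 96.00°  ·
antipodal pairs: 4

count = 4; pairs: (0,2), (0,3), (1,4), (2,4)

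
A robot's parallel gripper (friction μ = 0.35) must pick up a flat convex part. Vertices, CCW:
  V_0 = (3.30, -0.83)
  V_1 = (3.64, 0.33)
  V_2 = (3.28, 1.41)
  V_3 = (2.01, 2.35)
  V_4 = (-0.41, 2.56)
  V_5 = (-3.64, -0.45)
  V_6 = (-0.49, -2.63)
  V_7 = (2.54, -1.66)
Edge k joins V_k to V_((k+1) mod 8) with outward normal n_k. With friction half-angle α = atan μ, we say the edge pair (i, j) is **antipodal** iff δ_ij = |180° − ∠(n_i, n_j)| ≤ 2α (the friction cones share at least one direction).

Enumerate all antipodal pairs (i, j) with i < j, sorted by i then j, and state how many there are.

α = atan 0.35 = 19.29°;  2α = 38.58°
n_0 = (+0.9596, -0.2813)
n_1 = (+0.9487, +0.3162)
n_2 = (+0.5949, +0.8038)
n_3 = (+0.0865, +0.9963)
n_4 = (-0.6818, +0.7316)
n_5 = (-0.5691, -0.8223)
n_6 = (+0.3049, -0.9524)
n_7 = (+0.7375, -0.6753)
  (0,1): δ = 145.23°  ·
  (0,2): δ = 110.17°  ·
  (0,3): δ = 78.62°  ·
  (0,4): δ = 30.68°  ✓
  (0,5): δ = 71.65°  ·
  (0,6): δ = 124.09°  ·
  (0,7): δ = 153.86°  ·
  (1,2): δ = 144.94°  ·
  (1,3): δ = 113.39°  ·
  (1,4): δ = 65.45°  ·
  (1,5): δ = 36.88°  ✓
  (1,6): δ = 89.32°  ·
  (1,7): δ = 119.09°  ·
  (2,3): δ = 148.45°  ·
  (2,4): δ = 100.51°  ·
  (2,5): δ = 1.82°  ✓
  (2,6): δ = 54.26°  ·
  (2,7): δ = 84.03°  ·
  (3,4): δ = 132.06°  ·
  (3,5): δ = 29.73°  ✓
  (3,6): δ = 22.71°  ✓
  (3,7): δ = 52.48°  ·
  (4,5): δ = 77.67°  ·
  (4,6): δ = 25.23°  ✓
  (4,7): δ = 4.54°  ✓
  (5,6): δ = 127.56°  ·
  (5,7): δ = 97.79°  ·
  (6,7): δ = 150.23°  ·
antipodal pairs: 7

count = 7; pairs: (0,4), (1,5), (2,5), (3,5), (3,6), (4,6), (4,7)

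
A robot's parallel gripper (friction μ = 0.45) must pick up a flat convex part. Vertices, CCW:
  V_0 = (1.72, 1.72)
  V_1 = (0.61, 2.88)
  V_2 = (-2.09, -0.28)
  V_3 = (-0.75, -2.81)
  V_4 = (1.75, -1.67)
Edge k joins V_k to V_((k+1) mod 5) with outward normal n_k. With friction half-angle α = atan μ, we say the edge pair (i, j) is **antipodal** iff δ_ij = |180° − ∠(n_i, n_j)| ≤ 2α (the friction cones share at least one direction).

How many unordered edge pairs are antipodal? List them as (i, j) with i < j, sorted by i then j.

α = atan 0.45 = 24.23°;  2α = 48.46°
n_0 = (+0.7225, +0.6914)
n_1 = (-0.7603, +0.6496)
n_2 = (-0.8837, -0.4680)
n_3 = (+0.4149, -0.9099)
n_4 = (+1.0000, +0.0088)
  (0,1): δ = 84.25°  ·
  (0,2): δ = 15.83°  ✓
  (0,3): δ = 70.77°  ·
  (0,4): δ = 136.77°  ·
  (1,2): δ = 111.58°  ·
  (1,3): δ = 24.98°  ✓
  (1,4): δ = 41.02°  ✓
  (2,3): δ = 93.39°  ·
  (2,4): δ = 27.40°  ✓
  (3,4): δ = 114.01°  ·
antipodal pairs: 4

count = 4; pairs: (0,2), (1,3), (1,4), (2,4)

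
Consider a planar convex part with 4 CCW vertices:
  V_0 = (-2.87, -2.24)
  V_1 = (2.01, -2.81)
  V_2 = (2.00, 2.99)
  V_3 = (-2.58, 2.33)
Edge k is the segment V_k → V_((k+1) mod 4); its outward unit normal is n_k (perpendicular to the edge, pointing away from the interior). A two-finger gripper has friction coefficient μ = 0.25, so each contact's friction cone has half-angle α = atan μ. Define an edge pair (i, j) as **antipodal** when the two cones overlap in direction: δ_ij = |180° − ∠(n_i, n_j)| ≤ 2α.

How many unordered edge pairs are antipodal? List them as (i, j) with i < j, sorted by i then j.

α = atan 0.25 = 14.04°;  2α = 28.07°
n_0 = (-0.1160, -0.9932)
n_1 = (+1.0000, +0.0017)
n_2 = (-0.1426, +0.9898)
n_3 = (-0.9980, +0.0633)
  (0,1): δ = 83.24°  ·
  (0,2): δ = 14.86°  ✓
  (0,3): δ = 93.03°  ·
  (1,2): δ = 81.90°  ·
  (1,3): δ = 3.73°  ✓
  (2,3): δ = 101.83°  ·
antipodal pairs: 2

count = 2; pairs: (0,2), (1,3)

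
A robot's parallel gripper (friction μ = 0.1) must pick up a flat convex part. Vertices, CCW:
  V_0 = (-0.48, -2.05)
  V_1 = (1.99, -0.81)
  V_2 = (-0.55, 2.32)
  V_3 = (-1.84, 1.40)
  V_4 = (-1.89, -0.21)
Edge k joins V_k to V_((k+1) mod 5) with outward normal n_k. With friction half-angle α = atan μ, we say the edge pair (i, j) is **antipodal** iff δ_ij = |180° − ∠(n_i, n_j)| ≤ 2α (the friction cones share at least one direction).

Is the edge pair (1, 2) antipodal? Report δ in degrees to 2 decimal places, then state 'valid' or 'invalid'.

α = atan 0.1 = 5.71°;  2α = 11.42°
edge 1: e_1 = (-2.54, +3.13);  n_1 = (+0.7765, +0.6301)
edge 2: e_2 = (-1.29, -0.92);  n_2 = (-0.5806, +0.8142)
∠(n_1, n_2) = 86.44°
δ = |180° − 86.44°| = 93.56°
93.56° > 2α = 11.42°  →  invalid

δ = 93.56°, invalid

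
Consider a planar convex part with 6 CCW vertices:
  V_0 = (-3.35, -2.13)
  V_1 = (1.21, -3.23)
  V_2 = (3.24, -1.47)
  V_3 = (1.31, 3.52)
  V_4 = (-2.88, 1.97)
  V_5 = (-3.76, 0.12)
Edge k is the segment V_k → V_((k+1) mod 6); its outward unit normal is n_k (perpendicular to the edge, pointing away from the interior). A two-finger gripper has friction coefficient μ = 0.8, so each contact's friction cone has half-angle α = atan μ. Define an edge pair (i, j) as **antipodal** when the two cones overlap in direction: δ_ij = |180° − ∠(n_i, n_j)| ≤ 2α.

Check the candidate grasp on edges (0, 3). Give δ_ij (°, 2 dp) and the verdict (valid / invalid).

δ = 33.86°, valid

α = atan 0.8 = 38.66°;  2α = 77.32°
edge 0: e_0 = (+4.56, -1.10);  n_0 = (-0.2345, -0.9721)
edge 3: e_3 = (-4.19, -1.55);  n_3 = (-0.3469, +0.9379)
∠(n_0, n_3) = 146.14°
δ = |180° − 146.14°| = 33.86°
33.86° ≤ 2α = 77.32°  →  valid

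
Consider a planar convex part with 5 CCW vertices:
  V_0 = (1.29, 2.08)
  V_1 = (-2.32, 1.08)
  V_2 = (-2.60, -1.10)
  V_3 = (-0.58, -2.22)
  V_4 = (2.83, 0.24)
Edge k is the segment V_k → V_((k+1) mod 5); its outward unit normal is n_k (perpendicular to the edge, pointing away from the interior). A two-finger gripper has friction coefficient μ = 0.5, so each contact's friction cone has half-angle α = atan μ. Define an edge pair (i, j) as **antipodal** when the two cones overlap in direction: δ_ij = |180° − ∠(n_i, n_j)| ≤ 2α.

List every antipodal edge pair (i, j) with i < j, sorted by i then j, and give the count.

count = 5; pairs: (0,2), (0,3), (1,3), (1,4), (2,4)

α = atan 0.5 = 26.57°;  2α = 53.13°
n_0 = (-0.2670, +0.9637)
n_1 = (-0.9919, +0.1274)
n_2 = (-0.4849, -0.8746)
n_3 = (+0.5851, -0.8110)
n_4 = (+0.7669, +0.6418)
  (0,1): δ = 112.80°  ·
  (0,2): δ = 44.49°  ✓
  (0,3): δ = 20.32°  ✓
  (0,4): δ = 114.44°  ·
  (1,2): δ = 111.69°  ·
  (1,3): δ = 46.87°  ✓
  (1,4): δ = 47.25°  ✓
  (2,3): δ = 115.19°  ·
  (2,4): δ = 21.07°  ✓
  (3,4): δ = 85.88°  ·
antipodal pairs: 5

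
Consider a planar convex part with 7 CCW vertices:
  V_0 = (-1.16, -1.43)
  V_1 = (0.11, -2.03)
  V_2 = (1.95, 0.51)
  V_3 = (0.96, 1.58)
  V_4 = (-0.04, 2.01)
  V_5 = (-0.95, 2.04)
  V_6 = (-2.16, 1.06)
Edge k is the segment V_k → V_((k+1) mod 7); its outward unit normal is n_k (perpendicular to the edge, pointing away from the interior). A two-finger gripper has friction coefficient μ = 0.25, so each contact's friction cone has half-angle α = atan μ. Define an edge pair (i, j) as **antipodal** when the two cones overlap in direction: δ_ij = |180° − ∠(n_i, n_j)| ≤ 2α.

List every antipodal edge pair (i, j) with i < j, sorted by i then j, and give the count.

α = atan 0.25 = 14.04°;  2α = 28.07°
n_0 = (-0.4272, -0.9042)
n_1 = (+0.8098, -0.5867)
n_2 = (+0.7340, +0.6791)
n_3 = (+0.3950, +0.9187)
n_4 = (+0.0329, +0.9995)
n_5 = (-0.6294, +0.7771)
n_6 = (-0.9280, -0.3727)
  (0,1): δ = 100.63°  ·
  (0,2): δ = 21.94°  ✓
  (0,3): δ = 2.02°  ✓
  (0,4): δ = 23.40°  ✓
  (0,5): δ = 64.29°  ·
  (0,6): δ = 137.17°  ·
  (1,2): δ = 101.30°  ·
  (1,3): δ = 77.35°  ·
  (1,4): δ = 55.97°  ·
  (1,5): δ = 15.08°  ✓
  (1,6): δ = 57.80°  ·
  (2,3): δ = 156.04°  ·
  (2,4): δ = 134.66°  ·
  (2,5): δ = 93.77°  ·
  (2,6): δ = 20.90°  ✓
  (3,4): δ = 158.62°  ·
  (3,5): δ = 117.73°  ·
  (3,6): δ = 44.85°  ·
  (4,5): δ = 139.11°  ·
  (4,6): δ = 66.23°  ·
  (5,6): δ = 107.12°  ·
antipodal pairs: 5

count = 5; pairs: (0,2), (0,3), (0,4), (1,5), (2,6)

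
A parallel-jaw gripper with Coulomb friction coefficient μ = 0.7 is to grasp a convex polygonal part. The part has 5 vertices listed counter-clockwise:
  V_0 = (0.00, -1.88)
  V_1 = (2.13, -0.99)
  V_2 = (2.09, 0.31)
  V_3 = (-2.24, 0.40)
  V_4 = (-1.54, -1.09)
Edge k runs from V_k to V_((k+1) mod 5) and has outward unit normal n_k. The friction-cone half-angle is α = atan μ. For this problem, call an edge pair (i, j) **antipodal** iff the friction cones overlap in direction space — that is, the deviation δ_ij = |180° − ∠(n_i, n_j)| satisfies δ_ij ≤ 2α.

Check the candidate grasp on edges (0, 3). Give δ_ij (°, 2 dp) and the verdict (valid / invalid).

δ = 92.49°, invalid

α = atan 0.7 = 34.99°;  2α = 69.98°
edge 0: e_0 = (+2.13, +0.89);  n_0 = (+0.3855, -0.9227)
edge 3: e_3 = (+0.70, -1.49);  n_3 = (-0.9051, -0.4252)
∠(n_0, n_3) = 87.51°
δ = |180° − 87.51°| = 92.49°
92.49° > 2α = 69.98°  →  invalid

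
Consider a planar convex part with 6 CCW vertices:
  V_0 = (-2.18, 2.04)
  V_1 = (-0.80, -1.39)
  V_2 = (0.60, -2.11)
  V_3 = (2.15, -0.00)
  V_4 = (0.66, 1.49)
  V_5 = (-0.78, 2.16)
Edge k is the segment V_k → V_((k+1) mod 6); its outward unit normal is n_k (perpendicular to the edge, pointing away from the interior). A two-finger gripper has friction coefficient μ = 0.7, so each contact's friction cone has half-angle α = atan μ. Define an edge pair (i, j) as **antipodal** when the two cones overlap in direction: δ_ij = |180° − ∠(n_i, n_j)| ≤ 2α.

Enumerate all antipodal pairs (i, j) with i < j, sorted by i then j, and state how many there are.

α = atan 0.7 = 34.99°;  2α = 69.98°
n_0 = (-0.9277, -0.3733)
n_1 = (-0.4573, -0.8893)
n_2 = (+0.8059, -0.5920)
n_3 = (+0.7071, +0.7071)
n_4 = (+0.4219, +0.9067)
n_5 = (-0.0854, +0.9963)
  (0,1): δ = 139.13°  ·
  (0,2): δ = 58.22°  ✓
  (0,3): δ = 23.08°  ✓
  (0,4): δ = 43.13°  ✓
  (0,5): δ = 72.98°  ·
  (1,2): δ = 99.08°  ·
  (1,3): δ = 17.78°  ✓
  (1,4): δ = 2.26°  ✓
  (1,5): δ = 32.12°  ✓
  (2,3): δ = 98.70°  ·
  (2,4): δ = 78.65°  ·
  (2,5): δ = 48.80°  ✓
  (3,4): δ = 159.95°  ·
  (3,5): δ = 130.10°  ·
  (4,5): δ = 150.15°  ·
antipodal pairs: 7

count = 7; pairs: (0,2), (0,3), (0,4), (1,3), (1,4), (1,5), (2,5)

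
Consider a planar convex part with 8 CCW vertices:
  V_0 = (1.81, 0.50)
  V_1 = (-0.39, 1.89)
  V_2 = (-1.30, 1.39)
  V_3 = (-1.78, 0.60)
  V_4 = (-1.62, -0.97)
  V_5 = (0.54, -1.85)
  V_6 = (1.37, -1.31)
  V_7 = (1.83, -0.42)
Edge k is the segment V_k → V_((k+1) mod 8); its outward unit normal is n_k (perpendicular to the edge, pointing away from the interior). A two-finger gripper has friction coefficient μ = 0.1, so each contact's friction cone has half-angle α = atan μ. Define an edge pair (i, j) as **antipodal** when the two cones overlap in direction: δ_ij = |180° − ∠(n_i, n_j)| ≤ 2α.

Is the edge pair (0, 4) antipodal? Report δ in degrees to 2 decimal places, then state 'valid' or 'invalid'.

α = atan 0.1 = 5.71°;  2α = 11.42°
edge 0: e_0 = (-2.20, +1.39);  n_0 = (+0.5341, +0.8454)
edge 4: e_4 = (+2.16, -0.88);  n_4 = (-0.3773, -0.9261)
∠(n_0, n_4) = 169.88°
δ = |180° − 169.88°| = 10.12°
10.12° ≤ 2α = 11.42°  →  valid

δ = 10.12°, valid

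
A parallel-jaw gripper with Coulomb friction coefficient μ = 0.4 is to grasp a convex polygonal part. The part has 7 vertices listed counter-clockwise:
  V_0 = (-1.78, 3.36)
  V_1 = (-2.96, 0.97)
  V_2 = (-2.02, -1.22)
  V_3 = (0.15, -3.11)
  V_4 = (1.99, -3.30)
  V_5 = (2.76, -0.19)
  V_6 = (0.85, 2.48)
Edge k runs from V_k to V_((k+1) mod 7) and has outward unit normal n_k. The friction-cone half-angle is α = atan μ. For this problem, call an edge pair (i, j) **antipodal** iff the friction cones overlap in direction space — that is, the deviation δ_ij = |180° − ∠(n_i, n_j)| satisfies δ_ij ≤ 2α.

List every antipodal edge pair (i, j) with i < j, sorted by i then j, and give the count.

α = atan 0.4 = 21.80°;  2α = 43.60°
n_0 = (-0.8967, +0.4427)
n_1 = (-0.9189, -0.3944)
n_2 = (-0.6568, -0.7541)
n_3 = (-0.1027, -0.9947)
n_4 = (+0.9707, -0.2403)
n_5 = (+0.8133, +0.5818)
n_6 = (+0.3173, +0.9483)
  (0,1): δ = 130.49°  ·
  (0,2): δ = 104.78°  ·
  (0,3): δ = 69.62°  ·
  (0,4): δ = 12.37°  ✓
  (0,5): δ = 61.85°  ·
  (0,6): δ = 97.78°  ·
  (1,2): δ = 154.28°  ·
  (1,3): δ = 119.13°  ·
  (1,4): δ = 37.14°  ✓
  (1,5): δ = 12.35°  ✓
  (1,6): δ = 48.27°  ·
  (2,3): δ = 144.84°  ·
  (2,4): δ = 62.85°  ·
  (2,5): δ = 13.37°  ✓
  (2,6): δ = 22.55°  ✓
  (3,4): δ = 98.01°  ·
  (3,5): δ = 48.53°  ·
  (3,6): δ = 12.60°  ✓
  (4,5): δ = 130.52°  ·
  (4,6): δ = 94.59°  ·
  (5,6): δ = 144.08°  ·
antipodal pairs: 6

count = 6; pairs: (0,4), (1,4), (1,5), (2,5), (2,6), (3,6)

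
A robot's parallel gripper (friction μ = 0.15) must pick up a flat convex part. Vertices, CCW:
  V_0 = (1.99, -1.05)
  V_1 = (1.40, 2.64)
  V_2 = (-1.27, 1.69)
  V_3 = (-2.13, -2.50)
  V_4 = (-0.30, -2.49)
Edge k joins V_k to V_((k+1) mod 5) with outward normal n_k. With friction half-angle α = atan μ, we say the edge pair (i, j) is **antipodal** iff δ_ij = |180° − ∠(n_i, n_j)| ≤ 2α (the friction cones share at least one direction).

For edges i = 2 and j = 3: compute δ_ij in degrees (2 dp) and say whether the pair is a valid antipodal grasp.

δ = 78.09°, invalid

α = atan 0.15 = 8.53°;  2α = 17.06°
edge 2: e_2 = (-0.86, -4.19);  n_2 = (-0.9796, +0.2011)
edge 3: e_3 = (+1.83, +0.01);  n_3 = (+0.0055, -1.0000)
∠(n_2, n_3) = 101.91°
δ = |180° − 101.91°| = 78.09°
78.09° > 2α = 17.06°  →  invalid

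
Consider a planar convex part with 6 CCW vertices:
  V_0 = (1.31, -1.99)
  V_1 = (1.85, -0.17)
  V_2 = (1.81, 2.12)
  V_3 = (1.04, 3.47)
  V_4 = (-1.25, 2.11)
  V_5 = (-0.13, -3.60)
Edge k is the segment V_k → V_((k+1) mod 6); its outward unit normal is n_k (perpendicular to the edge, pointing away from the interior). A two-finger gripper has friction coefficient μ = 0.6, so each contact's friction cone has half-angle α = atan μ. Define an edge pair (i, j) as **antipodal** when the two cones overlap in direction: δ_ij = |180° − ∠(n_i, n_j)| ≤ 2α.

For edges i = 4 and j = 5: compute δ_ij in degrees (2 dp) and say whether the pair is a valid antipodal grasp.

δ = 52.91°, valid

α = atan 0.6 = 30.96°;  2α = 61.93°
edge 4: e_4 = (+1.12, -5.71);  n_4 = (-0.9813, -0.1925)
edge 5: e_5 = (+1.44, +1.61);  n_5 = (+0.7454, -0.6667)
∠(n_4, n_5) = 127.09°
δ = |180° − 127.09°| = 52.91°
52.91° ≤ 2α = 61.93°  →  valid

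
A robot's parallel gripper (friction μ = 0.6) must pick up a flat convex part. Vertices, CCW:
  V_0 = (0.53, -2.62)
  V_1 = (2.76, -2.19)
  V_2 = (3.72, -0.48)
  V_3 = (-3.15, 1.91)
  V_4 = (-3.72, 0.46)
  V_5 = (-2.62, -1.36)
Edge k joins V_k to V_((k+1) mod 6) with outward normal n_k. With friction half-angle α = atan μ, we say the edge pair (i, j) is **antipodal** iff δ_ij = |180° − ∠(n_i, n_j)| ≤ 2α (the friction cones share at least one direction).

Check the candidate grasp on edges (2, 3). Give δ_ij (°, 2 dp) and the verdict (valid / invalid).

δ = 92.28°, invalid

α = atan 0.6 = 30.96°;  2α = 61.93°
edge 2: e_2 = (-6.87, +2.39);  n_2 = (+0.3286, +0.9445)
edge 3: e_3 = (-0.57, -1.45);  n_3 = (-0.9307, +0.3659)
∠(n_2, n_3) = 87.72°
δ = |180° − 87.72°| = 92.28°
92.28° > 2α = 61.93°  →  invalid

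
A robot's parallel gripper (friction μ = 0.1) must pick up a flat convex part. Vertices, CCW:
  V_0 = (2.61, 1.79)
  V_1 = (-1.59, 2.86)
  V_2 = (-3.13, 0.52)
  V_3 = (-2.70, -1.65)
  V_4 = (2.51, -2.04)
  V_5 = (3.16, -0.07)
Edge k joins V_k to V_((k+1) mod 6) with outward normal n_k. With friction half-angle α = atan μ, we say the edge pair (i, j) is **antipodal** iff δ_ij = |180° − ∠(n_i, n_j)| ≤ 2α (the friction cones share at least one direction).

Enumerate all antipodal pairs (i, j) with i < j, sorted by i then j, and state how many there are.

count = 2; pairs: (0,3), (2,5)

α = atan 0.1 = 5.71°;  2α = 11.42°
n_0 = (+0.2469, +0.9690)
n_1 = (-0.8353, +0.5497)
n_2 = (-0.9809, -0.1944)
n_3 = (-0.0746, -0.9972)
n_4 = (+0.9496, -0.3133)
n_5 = (+0.9590, +0.2836)
  (0,1): δ = 109.06°  ·
  (0,2): δ = 64.50°  ·
  (0,3): δ = 10.01°  ✓
  (0,4): δ = 86.03°  ·
  (0,5): δ = 120.77°  ·
  (1,2): δ = 135.44°  ·
  (1,3): δ = 60.93°  ·
  (1,4): δ = 15.09°  ·
  (1,5): δ = 49.82°  ·
  (2,3): δ = 105.49°  ·
  (2,4): δ = 29.47°  ·
  (2,5): δ = 5.26°  ✓
  (3,4): δ = 103.98°  ·
  (3,5): δ = 69.25°  ·
  (4,5): δ = 145.27°  ·
antipodal pairs: 2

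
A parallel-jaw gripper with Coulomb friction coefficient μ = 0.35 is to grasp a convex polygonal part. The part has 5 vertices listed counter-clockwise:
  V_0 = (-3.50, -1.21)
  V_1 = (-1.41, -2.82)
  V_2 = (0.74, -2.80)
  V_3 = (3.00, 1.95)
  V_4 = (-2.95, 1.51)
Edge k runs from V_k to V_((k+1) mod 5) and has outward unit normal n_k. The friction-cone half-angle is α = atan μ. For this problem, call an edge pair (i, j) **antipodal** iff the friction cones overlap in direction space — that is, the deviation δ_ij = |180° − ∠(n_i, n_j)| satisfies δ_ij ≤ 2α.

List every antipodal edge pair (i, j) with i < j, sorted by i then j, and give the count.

α = atan 0.35 = 19.29°;  2α = 38.58°
n_0 = (-0.6103, -0.7922)
n_1 = (+0.0093, -1.0000)
n_2 = (+0.9030, -0.4296)
n_3 = (-0.0737, +0.9973)
n_4 = (-0.9802, +0.1982)
  (0,1): δ = 141.86°  ·
  (0,2): δ = 77.84°  ·
  (0,3): δ = 41.84°  ·
  (0,4): δ = 116.18°  ·
  (1,2): δ = 115.98°  ·
  (1,3): δ = 3.70°  ✓
  (1,4): δ = 78.04°  ·
  (2,3): δ = 60.33°  ·
  (2,4): δ = 14.01°  ✓
  (3,4): δ = 105.66°  ·
antipodal pairs: 2

count = 2; pairs: (1,3), (2,4)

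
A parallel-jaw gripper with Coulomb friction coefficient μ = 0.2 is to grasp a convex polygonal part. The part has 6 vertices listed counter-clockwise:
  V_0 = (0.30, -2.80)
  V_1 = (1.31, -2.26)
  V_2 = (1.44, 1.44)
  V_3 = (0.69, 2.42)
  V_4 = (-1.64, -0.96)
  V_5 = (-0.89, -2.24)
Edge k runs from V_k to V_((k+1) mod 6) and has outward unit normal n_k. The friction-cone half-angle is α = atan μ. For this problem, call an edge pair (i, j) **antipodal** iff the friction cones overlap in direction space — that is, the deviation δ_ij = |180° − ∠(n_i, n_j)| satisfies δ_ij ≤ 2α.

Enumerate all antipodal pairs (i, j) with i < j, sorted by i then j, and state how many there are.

count = 1; pairs: (2,4)

α = atan 0.2 = 11.31°;  2α = 22.62°
n_0 = (+0.4715, -0.8819)
n_1 = (+0.9994, -0.0351)
n_2 = (+0.7941, +0.6078)
n_3 = (-0.8233, +0.5676)
n_4 = (-0.8628, -0.5055)
n_5 = (-0.4258, -0.9048)
  (0,1): δ = 120.14°  ·
  (0,2): δ = 80.70°  ·
  (0,3): δ = 27.29°  ·
  (0,4): δ = 92.24°  ·
  (0,5): δ = 126.67°  ·
  (1,2): δ = 140.56°  ·
  (1,3): δ = 32.57°  ·
  (1,4): δ = 32.38°  ·
  (1,5): δ = 66.81°  ·
  (2,3): δ = 72.01°  ·
  (2,4): δ = 7.06°  ✓
  (2,5): δ = 27.37°  ·
  (3,4): δ = 115.05°  ·
  (3,5): δ = 80.62°  ·
  (4,5): δ = 145.57°  ·
antipodal pairs: 1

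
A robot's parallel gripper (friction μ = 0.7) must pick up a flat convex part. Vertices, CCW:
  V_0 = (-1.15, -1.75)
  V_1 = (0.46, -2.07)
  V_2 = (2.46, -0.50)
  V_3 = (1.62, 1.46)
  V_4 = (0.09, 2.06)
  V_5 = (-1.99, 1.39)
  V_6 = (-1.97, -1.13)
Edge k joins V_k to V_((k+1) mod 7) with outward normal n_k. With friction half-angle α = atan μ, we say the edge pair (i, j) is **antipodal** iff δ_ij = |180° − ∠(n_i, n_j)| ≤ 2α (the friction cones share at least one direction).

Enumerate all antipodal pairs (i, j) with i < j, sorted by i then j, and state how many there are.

count = 11; pairs: (0,2), (0,3), (0,4), (1,3), (1,4), (1,5), (2,5), (2,6), (3,5), (3,6), (4,6)

α = atan 0.7 = 34.99°;  2α = 69.98°
n_0 = (-0.1949, -0.9808)
n_1 = (+0.6175, -0.7866)
n_2 = (+0.9191, +0.3939)
n_3 = (+0.3651, +0.9310)
n_4 = (-0.3066, +0.9518)
n_5 = (-1.0000, -0.0079)
n_6 = (-0.6031, -0.7977)
  (0,1): δ = 130.63°  ·
  (0,2): δ = 55.56°  ✓
  (0,3): δ = 10.17°  ✓
  (0,4): δ = 29.10°  ✓
  (0,5): δ = 101.70°  ·
  (0,6): δ = 154.15°  ·
  (1,2): δ = 104.93°  ·
  (1,3): δ = 59.54°  ✓
  (1,4): δ = 20.28°  ✓
  (1,5): δ = 52.32°  ✓
  (1,6): δ = 104.78°  ·
  (2,3): δ = 134.61°  ·
  (2,4): δ = 95.34°  ·
  (2,5): δ = 22.74°  ✓
  (2,6): δ = 29.71°  ✓
  (3,4): δ = 140.73°  ·
  (3,5): δ = 68.13°  ✓
  (3,6): δ = 15.68°  ✓
  (4,5): δ = 107.40°  ·
  (4,6): δ = 54.95°  ✓
  (5,6): δ = 127.55°  ·
antipodal pairs: 11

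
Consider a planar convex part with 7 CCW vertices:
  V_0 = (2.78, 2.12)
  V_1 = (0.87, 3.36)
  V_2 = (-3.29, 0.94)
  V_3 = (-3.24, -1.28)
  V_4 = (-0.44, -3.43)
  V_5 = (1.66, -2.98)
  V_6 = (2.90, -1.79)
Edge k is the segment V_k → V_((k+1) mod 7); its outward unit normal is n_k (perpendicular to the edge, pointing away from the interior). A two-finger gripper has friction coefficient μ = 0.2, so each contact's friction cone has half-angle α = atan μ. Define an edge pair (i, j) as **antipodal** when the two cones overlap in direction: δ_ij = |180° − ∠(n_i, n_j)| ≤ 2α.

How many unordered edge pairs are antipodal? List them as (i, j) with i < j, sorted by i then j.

count = 4; pairs: (0,3), (1,4), (1,5), (2,6)

α = atan 0.2 = 11.31°;  2α = 22.62°
n_0 = (+0.5445, +0.8387)
n_1 = (-0.5028, +0.8644)
n_2 = (-0.9997, -0.0225)
n_3 = (-0.6090, -0.7932)
n_4 = (+0.2095, -0.9778)
n_5 = (+0.6924, -0.7215)
n_6 = (+0.9995, +0.0307)
  (0,1): δ = 116.82°  ·
  (0,2): δ = 55.72°  ·
  (0,3): δ = 4.53°  ✓
  (0,4): δ = 45.09°  ·
  (0,5): δ = 76.81°  ·
  (0,6): δ = 124.75°  ·
  (1,2): δ = 118.90°  ·
  (1,3): δ = 67.71°  ·
  (1,4): δ = 18.09°  ✓
  (1,5): δ = 13.63°  ✓
  (1,6): δ = 61.57°  ·
  (2,3): δ = 128.81°  ·
  (2,4): δ = 79.20°  ·
  (2,5): δ = 47.47°  ·
  (2,6): δ = 0.47°  ✓
  (3,4): δ = 130.39°  ·
  (3,5): δ = 98.66°  ·
  (3,6): δ = 50.72°  ·
  (4,5): δ = 148.27°  ·
  (4,6): δ = 100.34°  ·
  (5,6): δ = 132.06°  ·
antipodal pairs: 4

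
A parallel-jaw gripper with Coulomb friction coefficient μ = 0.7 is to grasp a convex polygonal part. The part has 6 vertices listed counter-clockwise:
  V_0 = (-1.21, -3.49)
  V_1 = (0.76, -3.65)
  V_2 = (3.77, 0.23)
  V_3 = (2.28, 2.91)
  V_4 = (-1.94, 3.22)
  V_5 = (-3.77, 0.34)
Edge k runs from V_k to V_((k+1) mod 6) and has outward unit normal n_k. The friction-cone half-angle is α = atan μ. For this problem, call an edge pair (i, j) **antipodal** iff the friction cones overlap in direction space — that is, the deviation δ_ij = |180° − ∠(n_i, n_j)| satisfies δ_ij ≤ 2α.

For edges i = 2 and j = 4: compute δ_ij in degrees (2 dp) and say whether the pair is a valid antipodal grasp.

δ = 61.51°, valid

α = atan 0.7 = 34.99°;  2α = 69.98°
edge 2: e_2 = (-1.49, +2.68);  n_2 = (+0.8740, +0.4859)
edge 4: e_4 = (-1.83, -2.88);  n_4 = (-0.8440, +0.5363)
∠(n_2, n_4) = 118.49°
δ = |180° − 118.49°| = 61.51°
61.51° ≤ 2α = 69.98°  →  valid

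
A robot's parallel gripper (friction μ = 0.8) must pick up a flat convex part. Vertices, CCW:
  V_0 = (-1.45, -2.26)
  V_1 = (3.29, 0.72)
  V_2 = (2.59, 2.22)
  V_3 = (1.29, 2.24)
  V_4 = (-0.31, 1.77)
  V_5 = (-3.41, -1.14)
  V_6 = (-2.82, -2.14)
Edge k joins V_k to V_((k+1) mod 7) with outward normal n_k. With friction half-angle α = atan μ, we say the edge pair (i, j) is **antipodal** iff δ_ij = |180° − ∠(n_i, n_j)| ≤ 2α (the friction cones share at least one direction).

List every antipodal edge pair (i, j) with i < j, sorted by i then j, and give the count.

count = 11; pairs: (0,2), (0,3), (0,4), (1,4), (1,5), (1,6), (2,5), (2,6), (3,5), (3,6), (4,6)

α = atan 0.8 = 38.66°;  2α = 77.32°
n_0 = (+0.5322, -0.8466)
n_1 = (+0.9062, +0.4229)
n_2 = (+0.0154, +0.9999)
n_3 = (-0.2818, +0.9595)
n_4 = (-0.6844, +0.7291)
n_5 = (-0.8613, -0.5081)
n_6 = (-0.0873, -0.9962)
  (0,1): δ = 97.14°  ·
  (0,2): δ = 33.04°  ✓
  (0,3): δ = 15.79°  ✓
  (0,4): δ = 11.03°  ✓
  (0,5): δ = 88.38°  ·
  (0,6): δ = 142.84°  ·
  (1,2): δ = 115.90°  ·
  (1,3): δ = 98.65°  ·
  (1,4): δ = 71.83°  ✓
  (1,5): δ = 5.52°  ✓
  (1,6): δ = 59.98°  ✓
  (2,3): δ = 162.75°  ·
  (2,4): δ = 135.93°  ·
  (2,5): δ = 58.58°  ✓
  (2,6): δ = 4.12°  ✓
  (3,4): δ = 153.18°  ·
  (3,5): δ = 75.83°  ✓
  (3,6): δ = 21.38°  ✓
  (4,5): δ = 102.65°  ·
  (4,6): δ = 48.20°  ✓
  (5,6): δ = 125.55°  ·
antipodal pairs: 11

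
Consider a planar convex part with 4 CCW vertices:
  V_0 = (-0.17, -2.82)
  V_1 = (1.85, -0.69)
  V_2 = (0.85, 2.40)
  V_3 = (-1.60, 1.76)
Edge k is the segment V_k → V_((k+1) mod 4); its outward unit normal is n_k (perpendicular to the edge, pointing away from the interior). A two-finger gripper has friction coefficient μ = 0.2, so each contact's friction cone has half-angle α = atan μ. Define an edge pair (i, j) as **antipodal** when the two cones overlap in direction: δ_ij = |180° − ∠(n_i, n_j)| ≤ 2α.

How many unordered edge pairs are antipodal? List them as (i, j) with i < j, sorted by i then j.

α = atan 0.2 = 11.31°;  2α = 22.62°
n_0 = (+0.7256, -0.6881)
n_1 = (+0.9514, +0.3079)
n_2 = (-0.2527, +0.9675)
n_3 = (-0.9546, -0.2980)
  (0,1): δ = 118.59°  ·
  (0,2): δ = 31.88°  ·
  (0,3): δ = 60.82°  ·
  (1,2): δ = 93.29°  ·
  (1,3): δ = 0.59°  ✓
  (2,3): δ = 87.30°  ·
antipodal pairs: 1

count = 1; pairs: (1,3)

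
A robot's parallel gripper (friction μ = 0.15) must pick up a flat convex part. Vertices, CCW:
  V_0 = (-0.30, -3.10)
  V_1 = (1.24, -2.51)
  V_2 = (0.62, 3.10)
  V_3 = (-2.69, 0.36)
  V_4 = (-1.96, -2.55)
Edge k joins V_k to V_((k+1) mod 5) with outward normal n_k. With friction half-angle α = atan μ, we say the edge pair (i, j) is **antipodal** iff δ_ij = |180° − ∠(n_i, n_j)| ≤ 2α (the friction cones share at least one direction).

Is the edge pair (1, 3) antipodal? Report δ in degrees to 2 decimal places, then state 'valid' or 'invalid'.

α = atan 0.15 = 8.53°;  2α = 17.06°
edge 1: e_1 = (-0.62, +5.61);  n_1 = (+0.9939, +0.1098)
edge 3: e_3 = (+0.73, -2.91);  n_3 = (-0.9699, -0.2433)
∠(n_1, n_3) = 172.22°
δ = |180° − 172.22°| = 7.78°
7.78° ≤ 2α = 17.06°  →  valid

δ = 7.78°, valid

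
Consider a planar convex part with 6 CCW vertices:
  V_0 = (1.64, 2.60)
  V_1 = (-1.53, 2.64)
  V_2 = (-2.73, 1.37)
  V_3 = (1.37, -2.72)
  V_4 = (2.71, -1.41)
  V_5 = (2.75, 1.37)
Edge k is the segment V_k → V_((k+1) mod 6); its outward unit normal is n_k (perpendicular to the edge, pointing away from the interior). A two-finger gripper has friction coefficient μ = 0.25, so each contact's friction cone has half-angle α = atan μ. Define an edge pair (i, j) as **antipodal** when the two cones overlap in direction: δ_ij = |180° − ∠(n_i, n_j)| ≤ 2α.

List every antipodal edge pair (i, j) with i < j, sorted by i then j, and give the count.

α = atan 0.25 = 14.04°;  2α = 28.07°
n_0 = (+0.0126, +0.9999)
n_1 = (-0.7269, +0.6868)
n_2 = (-0.7062, -0.7080)
n_3 = (+0.6991, -0.7151)
n_4 = (+0.9999, -0.0144)
n_5 = (+0.7424, +0.6700)
  (0,1): δ = 132.65°  ·
  (0,2): δ = 44.21°  ·
  (0,3): δ = 45.07°  ·
  (0,4): δ = 89.90°  ·
  (0,5): δ = 132.79°  ·
  (1,2): δ = 91.55°  ·
  (1,3): δ = 2.27°  ✓
  (1,4): δ = 42.55°  ·
  (1,5): δ = 85.44°  ·
  (2,3): δ = 90.72°  ·
  (2,4): δ = 45.89°  ·
  (2,5): δ = 3.01°  ✓
  (3,4): δ = 135.18°  ·
  (3,5): δ = 92.29°  ·
  (4,5): δ = 137.11°  ·
antipodal pairs: 2

count = 2; pairs: (1,3), (2,5)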